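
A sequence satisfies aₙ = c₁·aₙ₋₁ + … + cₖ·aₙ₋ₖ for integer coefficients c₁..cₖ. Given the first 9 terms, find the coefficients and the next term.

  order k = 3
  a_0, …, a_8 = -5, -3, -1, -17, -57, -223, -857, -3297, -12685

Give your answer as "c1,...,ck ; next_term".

  a_3 = 3·-1 + 3·-3 + 1·-5 = -17
  a_4 = 3·-17 + 3·-1 + 1·-3 = -57
  a_5 = 3·-57 + 3·-17 + 1·-1 = -223
  a_6 = 3·-223 + 3·-57 + 1·-17 = -857
  a_7 = 3·-857 + 3·-223 + 1·-57 = -3297
  a_8 = 3·-3297 + 3·-857 + 1·-223 = -12685
  a_9 = 3·-12685 + 3·-3297 + 1·-857 = -48803

3,3,1 ; -48803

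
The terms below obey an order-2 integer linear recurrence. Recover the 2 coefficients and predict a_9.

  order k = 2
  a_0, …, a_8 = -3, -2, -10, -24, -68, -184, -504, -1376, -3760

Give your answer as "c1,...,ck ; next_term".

  a_2 = 2·-2 + 2·-3 = -10
  a_3 = 2·-10 + 2·-2 = -24
  a_4 = 2·-24 + 2·-10 = -68
  a_5 = 2·-68 + 2·-24 = -184
  a_6 = 2·-184 + 2·-68 = -504
  a_7 = 2·-504 + 2·-184 = -1376
  a_8 = 2·-1376 + 2·-504 = -3760
  a_9 = 2·-3760 + 2·-1376 = -10272

2,2 ; -10272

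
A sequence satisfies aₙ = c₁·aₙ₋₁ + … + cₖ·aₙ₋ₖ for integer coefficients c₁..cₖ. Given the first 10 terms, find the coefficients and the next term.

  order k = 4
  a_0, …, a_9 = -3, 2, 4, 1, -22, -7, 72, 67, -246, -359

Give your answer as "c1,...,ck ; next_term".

0,-3,-2,2 ; 748

  a_4 = 0·1 + -3·4 + -2·2 + 2·-3 = -22
  a_5 = 0·-22 + -3·1 + -2·4 + 2·2 = -7
  a_6 = 0·-7 + -3·-22 + -2·1 + 2·4 = 72
  a_7 = 0·72 + -3·-7 + -2·-22 + 2·1 = 67
  a_8 = 0·67 + -3·72 + -2·-7 + 2·-22 = -246
  a_9 = 0·-246 + -3·67 + -2·72 + 2·-7 = -359
  a_10 = 0·-359 + -3·-246 + -2·67 + 2·72 = 748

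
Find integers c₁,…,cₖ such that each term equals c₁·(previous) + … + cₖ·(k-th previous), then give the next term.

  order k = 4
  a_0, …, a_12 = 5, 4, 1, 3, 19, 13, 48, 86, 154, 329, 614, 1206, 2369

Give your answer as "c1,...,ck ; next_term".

0,2,3,1 ; 4583

  a_4 = 0·3 + 2·1 + 3·4 + 1·5 = 19
  a_5 = 0·19 + 2·3 + 3·1 + 1·4 = 13
  a_6 = 0·13 + 2·19 + 3·3 + 1·1 = 48
  a_7 = 0·48 + 2·13 + 3·19 + 1·3 = 86
  a_8 = 0·86 + 2·48 + 3·13 + 1·19 = 154
  a_9 = 0·154 + 2·86 + 3·48 + 1·13 = 329
  a_10 = 0·329 + 2·154 + 3·86 + 1·48 = 614
  a_11 = 0·614 + 2·329 + 3·154 + 1·86 = 1206
  a_12 = 0·1206 + 2·614 + 3·329 + 1·154 = 2369
  a_13 = 0·2369 + 2·1206 + 3·614 + 1·329 = 4583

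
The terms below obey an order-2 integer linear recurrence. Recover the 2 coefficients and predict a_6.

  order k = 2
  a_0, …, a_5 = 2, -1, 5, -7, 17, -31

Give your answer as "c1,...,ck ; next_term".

  a_2 = -1·-1 + 2·2 = 5
  a_3 = -1·5 + 2·-1 = -7
  a_4 = -1·-7 + 2·5 = 17
  a_5 = -1·17 + 2·-7 = -31
  a_6 = -1·-31 + 2·17 = 65

-1,2 ; 65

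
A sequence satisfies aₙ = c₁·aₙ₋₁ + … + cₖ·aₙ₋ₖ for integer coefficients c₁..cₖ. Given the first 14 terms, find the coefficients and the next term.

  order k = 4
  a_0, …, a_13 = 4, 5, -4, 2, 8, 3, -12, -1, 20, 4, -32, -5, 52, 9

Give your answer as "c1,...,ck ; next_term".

  a_4 = 0·2 + -1·-4 + 0·5 + 1·4 = 8
  a_5 = 0·8 + -1·2 + 0·-4 + 1·5 = 3
  a_6 = 0·3 + -1·8 + 0·2 + 1·-4 = -12
  a_7 = 0·-12 + -1·3 + 0·8 + 1·2 = -1
  a_8 = 0·-1 + -1·-12 + 0·3 + 1·8 = 20
  a_9 = 0·20 + -1·-1 + 0·-12 + 1·3 = 4
  a_10 = 0·4 + -1·20 + 0·-1 + 1·-12 = -32
  a_11 = 0·-32 + -1·4 + 0·20 + 1·-1 = -5
  a_12 = 0·-5 + -1·-32 + 0·4 + 1·20 = 52
  a_13 = 0·52 + -1·-5 + 0·-32 + 1·4 = 9
  a_14 = 0·9 + -1·52 + 0·-5 + 1·-32 = -84

0,-1,0,1 ; -84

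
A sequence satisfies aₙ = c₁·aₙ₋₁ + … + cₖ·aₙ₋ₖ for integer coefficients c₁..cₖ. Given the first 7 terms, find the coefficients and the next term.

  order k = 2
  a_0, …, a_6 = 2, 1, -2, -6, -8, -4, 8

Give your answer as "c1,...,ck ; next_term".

2,-2 ; 24

  a_2 = 2·1 + -2·2 = -2
  a_3 = 2·-2 + -2·1 = -6
  a_4 = 2·-6 + -2·-2 = -8
  a_5 = 2·-8 + -2·-6 = -4
  a_6 = 2·-4 + -2·-8 = 8
  a_7 = 2·8 + -2·-4 = 24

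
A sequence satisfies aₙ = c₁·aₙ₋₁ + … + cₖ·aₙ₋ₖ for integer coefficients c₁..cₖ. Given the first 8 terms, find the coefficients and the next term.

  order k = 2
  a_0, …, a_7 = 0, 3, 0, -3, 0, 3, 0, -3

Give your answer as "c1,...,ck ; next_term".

0,-1 ; 0

  a_2 = 0·3 + -1·0 = 0
  a_3 = 0·0 + -1·3 = -3
  a_4 = 0·-3 + -1·0 = 0
  a_5 = 0·0 + -1·-3 = 3
  a_6 = 0·3 + -1·0 = 0
  a_7 = 0·0 + -1·3 = -3
  a_8 = 0·-3 + -1·0 = 0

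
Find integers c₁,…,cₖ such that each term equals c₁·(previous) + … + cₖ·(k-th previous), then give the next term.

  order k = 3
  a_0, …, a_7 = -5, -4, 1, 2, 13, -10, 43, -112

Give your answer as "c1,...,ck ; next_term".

-1,3,-3 ; 271

  a_3 = -1·1 + 3·-4 + -3·-5 = 2
  a_4 = -1·2 + 3·1 + -3·-4 = 13
  a_5 = -1·13 + 3·2 + -3·1 = -10
  a_6 = -1·-10 + 3·13 + -3·2 = 43
  a_7 = -1·43 + 3·-10 + -3·13 = -112
  a_8 = -1·-112 + 3·43 + -3·-10 = 271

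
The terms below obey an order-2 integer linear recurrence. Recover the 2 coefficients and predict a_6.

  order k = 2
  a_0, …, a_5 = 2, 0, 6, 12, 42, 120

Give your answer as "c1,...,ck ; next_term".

  a_2 = 2·0 + 3·2 = 6
  a_3 = 2·6 + 3·0 = 12
  a_4 = 2·12 + 3·6 = 42
  a_5 = 2·42 + 3·12 = 120
  a_6 = 2·120 + 3·42 = 366

2,3 ; 366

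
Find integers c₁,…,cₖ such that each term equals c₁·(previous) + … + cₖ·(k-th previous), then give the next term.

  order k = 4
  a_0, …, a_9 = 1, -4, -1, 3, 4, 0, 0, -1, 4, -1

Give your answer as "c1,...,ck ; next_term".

0,1,-1,1 ; 5

  a_4 = 0·3 + 1·-1 + -1·-4 + 1·1 = 4
  a_5 = 0·4 + 1·3 + -1·-1 + 1·-4 = 0
  a_6 = 0·0 + 1·4 + -1·3 + 1·-1 = 0
  a_7 = 0·0 + 1·0 + -1·4 + 1·3 = -1
  a_8 = 0·-1 + 1·0 + -1·0 + 1·4 = 4
  a_9 = 0·4 + 1·-1 + -1·0 + 1·0 = -1
  a_10 = 0·-1 + 1·4 + -1·-1 + 1·0 = 5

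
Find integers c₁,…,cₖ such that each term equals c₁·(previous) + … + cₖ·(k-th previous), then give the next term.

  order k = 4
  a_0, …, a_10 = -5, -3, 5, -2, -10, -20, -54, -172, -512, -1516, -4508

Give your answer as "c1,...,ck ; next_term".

2,2,2,2 ; -13416

  a_4 = 2·-2 + 2·5 + 2·-3 + 2·-5 = -10
  a_5 = 2·-10 + 2·-2 + 2·5 + 2·-3 = -20
  a_6 = 2·-20 + 2·-10 + 2·-2 + 2·5 = -54
  a_7 = 2·-54 + 2·-20 + 2·-10 + 2·-2 = -172
  a_8 = 2·-172 + 2·-54 + 2·-20 + 2·-10 = -512
  a_9 = 2·-512 + 2·-172 + 2·-54 + 2·-20 = -1516
  a_10 = 2·-1516 + 2·-512 + 2·-172 + 2·-54 = -4508
  a_11 = 2·-4508 + 2·-1516 + 2·-512 + 2·-172 = -13416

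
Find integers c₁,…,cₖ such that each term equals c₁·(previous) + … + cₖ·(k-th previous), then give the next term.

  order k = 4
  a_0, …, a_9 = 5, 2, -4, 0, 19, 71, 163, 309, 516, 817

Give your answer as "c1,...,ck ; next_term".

  a_4 = 3·0 + -2·-4 + -2·2 + 3·5 = 19
  a_5 = 3·19 + -2·0 + -2·-4 + 3·2 = 71
  a_6 = 3·71 + -2·19 + -2·0 + 3·-4 = 163
  a_7 = 3·163 + -2·71 + -2·19 + 3·0 = 309
  a_8 = 3·309 + -2·163 + -2·71 + 3·19 = 516
  a_9 = 3·516 + -2·309 + -2·163 + 3·71 = 817
  a_10 = 3·817 + -2·516 + -2·309 + 3·163 = 1290

3,-2,-2,3 ; 1290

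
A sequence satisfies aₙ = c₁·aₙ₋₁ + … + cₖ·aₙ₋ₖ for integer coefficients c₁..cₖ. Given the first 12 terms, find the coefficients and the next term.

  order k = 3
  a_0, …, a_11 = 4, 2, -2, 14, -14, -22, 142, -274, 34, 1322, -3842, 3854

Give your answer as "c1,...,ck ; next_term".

  a_3 = -2·-2 + -3·2 + 4·4 = 14
  a_4 = -2·14 + -3·-2 + 4·2 = -14
  a_5 = -2·-14 + -3·14 + 4·-2 = -22
  a_6 = -2·-22 + -3·-14 + 4·14 = 142
  a_7 = -2·142 + -3·-22 + 4·-14 = -274
  a_8 = -2·-274 + -3·142 + 4·-22 = 34
  a_9 = -2·34 + -3·-274 + 4·142 = 1322
  a_10 = -2·1322 + -3·34 + 4·-274 = -3842
  a_11 = -2·-3842 + -3·1322 + 4·34 = 3854
  a_12 = -2·3854 + -3·-3842 + 4·1322 = 9106

-2,-3,4 ; 9106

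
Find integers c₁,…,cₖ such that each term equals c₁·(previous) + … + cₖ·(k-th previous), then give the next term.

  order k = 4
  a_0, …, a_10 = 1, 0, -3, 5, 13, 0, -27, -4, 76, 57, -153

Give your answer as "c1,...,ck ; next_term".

  a_4 = 1·5 + -2·-3 + 1·0 + 2·1 = 13
  a_5 = 1·13 + -2·5 + 1·-3 + 2·0 = 0
  a_6 = 1·0 + -2·13 + 1·5 + 2·-3 = -27
  a_7 = 1·-27 + -2·0 + 1·13 + 2·5 = -4
  a_8 = 1·-4 + -2·-27 + 1·0 + 2·13 = 76
  a_9 = 1·76 + -2·-4 + 1·-27 + 2·0 = 57
  a_10 = 1·57 + -2·76 + 1·-4 + 2·-27 = -153
  a_11 = 1·-153 + -2·57 + 1·76 + 2·-4 = -199

1,-2,1,2 ; -199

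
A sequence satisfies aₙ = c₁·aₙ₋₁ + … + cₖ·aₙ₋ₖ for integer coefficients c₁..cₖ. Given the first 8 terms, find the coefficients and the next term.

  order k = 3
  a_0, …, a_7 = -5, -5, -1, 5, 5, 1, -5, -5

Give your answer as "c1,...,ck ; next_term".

0,0,-1 ; -1

  a_3 = 0·-1 + 0·-5 + -1·-5 = 5
  a_4 = 0·5 + 0·-1 + -1·-5 = 5
  a_5 = 0·5 + 0·5 + -1·-1 = 1
  a_6 = 0·1 + 0·5 + -1·5 = -5
  a_7 = 0·-5 + 0·1 + -1·5 = -5
  a_8 = 0·-5 + 0·-5 + -1·1 = -1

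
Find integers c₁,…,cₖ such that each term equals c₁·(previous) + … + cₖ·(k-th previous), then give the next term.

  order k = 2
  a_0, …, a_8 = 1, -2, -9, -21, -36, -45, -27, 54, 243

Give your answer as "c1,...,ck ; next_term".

  a_2 = 3·-2 + -3·1 = -9
  a_3 = 3·-9 + -3·-2 = -21
  a_4 = 3·-21 + -3·-9 = -36
  a_5 = 3·-36 + -3·-21 = -45
  a_6 = 3·-45 + -3·-36 = -27
  a_7 = 3·-27 + -3·-45 = 54
  a_8 = 3·54 + -3·-27 = 243
  a_9 = 3·243 + -3·54 = 567

3,-3 ; 567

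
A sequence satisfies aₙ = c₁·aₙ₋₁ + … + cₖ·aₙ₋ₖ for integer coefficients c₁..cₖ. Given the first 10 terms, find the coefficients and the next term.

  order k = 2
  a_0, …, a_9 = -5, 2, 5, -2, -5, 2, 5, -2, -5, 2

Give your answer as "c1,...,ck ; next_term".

0,-1 ; 5

  a_2 = 0·2 + -1·-5 = 5
  a_3 = 0·5 + -1·2 = -2
  a_4 = 0·-2 + -1·5 = -5
  a_5 = 0·-5 + -1·-2 = 2
  a_6 = 0·2 + -1·-5 = 5
  a_7 = 0·5 + -1·2 = -2
  a_8 = 0·-2 + -1·5 = -5
  a_9 = 0·-5 + -1·-2 = 2
  a_10 = 0·2 + -1·-5 = 5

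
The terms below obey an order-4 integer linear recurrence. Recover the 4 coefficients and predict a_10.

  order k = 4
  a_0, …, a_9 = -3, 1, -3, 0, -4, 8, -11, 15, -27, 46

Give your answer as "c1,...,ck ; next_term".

-1,0,-1,1 ; -72

  a_4 = -1·0 + 0·-3 + -1·1 + 1·-3 = -4
  a_5 = -1·-4 + 0·0 + -1·-3 + 1·1 = 8
  a_6 = -1·8 + 0·-4 + -1·0 + 1·-3 = -11
  a_7 = -1·-11 + 0·8 + -1·-4 + 1·0 = 15
  a_8 = -1·15 + 0·-11 + -1·8 + 1·-4 = -27
  a_9 = -1·-27 + 0·15 + -1·-11 + 1·8 = 46
  a_10 = -1·46 + 0·-27 + -1·15 + 1·-11 = -72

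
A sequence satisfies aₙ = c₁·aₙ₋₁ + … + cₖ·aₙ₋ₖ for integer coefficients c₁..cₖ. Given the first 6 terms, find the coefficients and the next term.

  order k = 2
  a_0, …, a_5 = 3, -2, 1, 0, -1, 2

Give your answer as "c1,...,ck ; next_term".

  a_2 = -2·-2 + -1·3 = 1
  a_3 = -2·1 + -1·-2 = 0
  a_4 = -2·0 + -1·1 = -1
  a_5 = -2·-1 + -1·0 = 2
  a_6 = -2·2 + -1·-1 = -3

-2,-1 ; -3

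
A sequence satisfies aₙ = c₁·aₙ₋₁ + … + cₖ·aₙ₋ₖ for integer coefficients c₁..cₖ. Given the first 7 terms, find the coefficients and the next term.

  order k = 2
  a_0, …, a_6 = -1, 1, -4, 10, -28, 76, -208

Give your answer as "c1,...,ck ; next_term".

  a_2 = -2·1 + 2·-1 = -4
  a_3 = -2·-4 + 2·1 = 10
  a_4 = -2·10 + 2·-4 = -28
  a_5 = -2·-28 + 2·10 = 76
  a_6 = -2·76 + 2·-28 = -208
  a_7 = -2·-208 + 2·76 = 568

-2,2 ; 568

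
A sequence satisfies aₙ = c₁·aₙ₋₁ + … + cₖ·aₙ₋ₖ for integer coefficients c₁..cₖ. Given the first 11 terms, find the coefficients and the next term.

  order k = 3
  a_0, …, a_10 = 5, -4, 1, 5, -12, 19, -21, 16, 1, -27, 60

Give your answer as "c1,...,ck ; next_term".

  a_3 = -1·1 + 1·-4 + 2·5 = 5
  a_4 = -1·5 + 1·1 + 2·-4 = -12
  a_5 = -1·-12 + 1·5 + 2·1 = 19
  a_6 = -1·19 + 1·-12 + 2·5 = -21
  a_7 = -1·-21 + 1·19 + 2·-12 = 16
  a_8 = -1·16 + 1·-21 + 2·19 = 1
  a_9 = -1·1 + 1·16 + 2·-21 = -27
  a_10 = -1·-27 + 1·1 + 2·16 = 60
  a_11 = -1·60 + 1·-27 + 2·1 = -85

-1,1,2 ; -85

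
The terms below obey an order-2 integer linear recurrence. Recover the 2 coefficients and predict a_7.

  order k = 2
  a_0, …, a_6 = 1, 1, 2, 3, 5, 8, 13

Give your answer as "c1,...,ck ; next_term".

1,1 ; 21

  a_2 = 1·1 + 1·1 = 2
  a_3 = 1·2 + 1·1 = 3
  a_4 = 1·3 + 1·2 = 5
  a_5 = 1·5 + 1·3 = 8
  a_6 = 1·8 + 1·5 = 13
  a_7 = 1·13 + 1·8 = 21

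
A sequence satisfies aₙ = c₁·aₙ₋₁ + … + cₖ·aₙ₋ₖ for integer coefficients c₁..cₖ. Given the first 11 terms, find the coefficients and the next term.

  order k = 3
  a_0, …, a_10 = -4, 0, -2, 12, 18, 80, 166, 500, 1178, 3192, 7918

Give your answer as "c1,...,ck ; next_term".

2,3,-4 ; 20700

  a_3 = 2·-2 + 3·0 + -4·-4 = 12
  a_4 = 2·12 + 3·-2 + -4·0 = 18
  a_5 = 2·18 + 3·12 + -4·-2 = 80
  a_6 = 2·80 + 3·18 + -4·12 = 166
  a_7 = 2·166 + 3·80 + -4·18 = 500
  a_8 = 2·500 + 3·166 + -4·80 = 1178
  a_9 = 2·1178 + 3·500 + -4·166 = 3192
  a_10 = 2·3192 + 3·1178 + -4·500 = 7918
  a_11 = 2·7918 + 3·3192 + -4·1178 = 20700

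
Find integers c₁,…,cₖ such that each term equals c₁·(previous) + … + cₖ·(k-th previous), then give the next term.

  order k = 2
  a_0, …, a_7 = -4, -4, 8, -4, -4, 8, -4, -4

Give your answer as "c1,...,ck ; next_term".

  a_2 = -1·-4 + -1·-4 = 8
  a_3 = -1·8 + -1·-4 = -4
  a_4 = -1·-4 + -1·8 = -4
  a_5 = -1·-4 + -1·-4 = 8
  a_6 = -1·8 + -1·-4 = -4
  a_7 = -1·-4 + -1·8 = -4
  a_8 = -1·-4 + -1·-4 = 8

-1,-1 ; 8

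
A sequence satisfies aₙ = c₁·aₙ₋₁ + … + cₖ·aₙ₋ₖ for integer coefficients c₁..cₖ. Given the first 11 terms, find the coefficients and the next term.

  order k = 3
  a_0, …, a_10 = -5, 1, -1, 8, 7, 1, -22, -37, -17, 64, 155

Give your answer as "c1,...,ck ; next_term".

1,-1,-2 ; 125

  a_3 = 1·-1 + -1·1 + -2·-5 = 8
  a_4 = 1·8 + -1·-1 + -2·1 = 7
  a_5 = 1·7 + -1·8 + -2·-1 = 1
  a_6 = 1·1 + -1·7 + -2·8 = -22
  a_7 = 1·-22 + -1·1 + -2·7 = -37
  a_8 = 1·-37 + -1·-22 + -2·1 = -17
  a_9 = 1·-17 + -1·-37 + -2·-22 = 64
  a_10 = 1·64 + -1·-17 + -2·-37 = 155
  a_11 = 1·155 + -1·64 + -2·-17 = 125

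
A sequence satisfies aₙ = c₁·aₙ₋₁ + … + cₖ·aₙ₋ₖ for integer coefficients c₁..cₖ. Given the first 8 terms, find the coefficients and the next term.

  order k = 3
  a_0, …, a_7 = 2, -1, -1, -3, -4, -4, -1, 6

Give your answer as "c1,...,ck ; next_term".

2,-1,-1 ; 17

  a_3 = 2·-1 + -1·-1 + -1·2 = -3
  a_4 = 2·-3 + -1·-1 + -1·-1 = -4
  a_5 = 2·-4 + -1·-3 + -1·-1 = -4
  a_6 = 2·-4 + -1·-4 + -1·-3 = -1
  a_7 = 2·-1 + -1·-4 + -1·-4 = 6
  a_8 = 2·6 + -1·-1 + -1·-4 = 17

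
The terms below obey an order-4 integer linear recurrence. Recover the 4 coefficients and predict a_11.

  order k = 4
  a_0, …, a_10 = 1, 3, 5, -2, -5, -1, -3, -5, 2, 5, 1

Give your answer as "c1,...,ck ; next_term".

  a_4 = 1·-2 + -1·5 + 1·3 + -1·1 = -5
  a_5 = 1·-5 + -1·-2 + 1·5 + -1·3 = -1
  a_6 = 1·-1 + -1·-5 + 1·-2 + -1·5 = -3
  a_7 = 1·-3 + -1·-1 + 1·-5 + -1·-2 = -5
  a_8 = 1·-5 + -1·-3 + 1·-1 + -1·-5 = 2
  a_9 = 1·2 + -1·-5 + 1·-3 + -1·-1 = 5
  a_10 = 1·5 + -1·2 + 1·-5 + -1·-3 = 1
  a_11 = 1·1 + -1·5 + 1·2 + -1·-5 = 3

1,-1,1,-1 ; 3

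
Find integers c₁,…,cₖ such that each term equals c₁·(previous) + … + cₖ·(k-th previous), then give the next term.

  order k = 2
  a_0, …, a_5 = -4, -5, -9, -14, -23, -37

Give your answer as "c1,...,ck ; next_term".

1,1 ; -60

  a_2 = 1·-5 + 1·-4 = -9
  a_3 = 1·-9 + 1·-5 = -14
  a_4 = 1·-14 + 1·-9 = -23
  a_5 = 1·-23 + 1·-14 = -37
  a_6 = 1·-37 + 1·-23 = -60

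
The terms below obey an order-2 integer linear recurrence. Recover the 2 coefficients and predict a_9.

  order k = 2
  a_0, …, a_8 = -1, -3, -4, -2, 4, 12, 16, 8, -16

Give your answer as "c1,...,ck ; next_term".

2,-2 ; -48

  a_2 = 2·-3 + -2·-1 = -4
  a_3 = 2·-4 + -2·-3 = -2
  a_4 = 2·-2 + -2·-4 = 4
  a_5 = 2·4 + -2·-2 = 12
  a_6 = 2·12 + -2·4 = 16
  a_7 = 2·16 + -2·12 = 8
  a_8 = 2·8 + -2·16 = -16
  a_9 = 2·-16 + -2·8 = -48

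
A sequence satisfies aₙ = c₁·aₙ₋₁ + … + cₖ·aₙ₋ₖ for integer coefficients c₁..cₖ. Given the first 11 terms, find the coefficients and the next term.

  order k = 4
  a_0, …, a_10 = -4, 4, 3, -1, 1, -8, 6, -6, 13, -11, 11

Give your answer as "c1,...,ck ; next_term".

  a_4 = -1·-1 + 0·3 + -1·4 + -1·-4 = 1
  a_5 = -1·1 + 0·-1 + -1·3 + -1·4 = -8
  a_6 = -1·-8 + 0·1 + -1·-1 + -1·3 = 6
  a_7 = -1·6 + 0·-8 + -1·1 + -1·-1 = -6
  a_8 = -1·-6 + 0·6 + -1·-8 + -1·1 = 13
  a_9 = -1·13 + 0·-6 + -1·6 + -1·-8 = -11
  a_10 = -1·-11 + 0·13 + -1·-6 + -1·6 = 11
  a_11 = -1·11 + 0·-11 + -1·13 + -1·-6 = -18

-1,0,-1,-1 ; -18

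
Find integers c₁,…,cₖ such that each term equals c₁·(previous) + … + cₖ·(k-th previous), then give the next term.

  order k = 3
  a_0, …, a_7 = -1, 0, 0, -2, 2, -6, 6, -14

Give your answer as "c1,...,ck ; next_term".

  a_3 = -1·0 + 2·0 + 2·-1 = -2
  a_4 = -1·-2 + 2·0 + 2·0 = 2
  a_5 = -1·2 + 2·-2 + 2·0 = -6
  a_6 = -1·-6 + 2·2 + 2·-2 = 6
  a_7 = -1·6 + 2·-6 + 2·2 = -14
  a_8 = -1·-14 + 2·6 + 2·-6 = 14

-1,2,2 ; 14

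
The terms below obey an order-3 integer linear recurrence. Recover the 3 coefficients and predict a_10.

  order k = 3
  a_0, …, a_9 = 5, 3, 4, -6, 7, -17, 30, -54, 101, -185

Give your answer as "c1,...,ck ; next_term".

  a_3 = -1·4 + 1·3 + -1·5 = -6
  a_4 = -1·-6 + 1·4 + -1·3 = 7
  a_5 = -1·7 + 1·-6 + -1·4 = -17
  a_6 = -1·-17 + 1·7 + -1·-6 = 30
  a_7 = -1·30 + 1·-17 + -1·7 = -54
  a_8 = -1·-54 + 1·30 + -1·-17 = 101
  a_9 = -1·101 + 1·-54 + -1·30 = -185
  a_10 = -1·-185 + 1·101 + -1·-54 = 340

-1,1,-1 ; 340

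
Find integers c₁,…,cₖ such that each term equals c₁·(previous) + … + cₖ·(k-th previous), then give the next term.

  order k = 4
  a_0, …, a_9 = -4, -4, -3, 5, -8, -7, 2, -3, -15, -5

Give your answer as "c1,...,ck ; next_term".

  a_4 = 0·5 + 0·-3 + 1·-4 + 1·-4 = -8
  a_5 = 0·-8 + 0·5 + 1·-3 + 1·-4 = -7
  a_6 = 0·-7 + 0·-8 + 1·5 + 1·-3 = 2
  a_7 = 0·2 + 0·-7 + 1·-8 + 1·5 = -3
  a_8 = 0·-3 + 0·2 + 1·-7 + 1·-8 = -15
  a_9 = 0·-15 + 0·-3 + 1·2 + 1·-7 = -5
  a_10 = 0·-5 + 0·-15 + 1·-3 + 1·2 = -1

0,0,1,1 ; -1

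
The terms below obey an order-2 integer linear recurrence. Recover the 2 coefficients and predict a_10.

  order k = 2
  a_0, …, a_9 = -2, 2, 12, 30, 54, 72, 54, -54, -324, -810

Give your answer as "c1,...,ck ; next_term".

3,-3 ; -1458

  a_2 = 3·2 + -3·-2 = 12
  a_3 = 3·12 + -3·2 = 30
  a_4 = 3·30 + -3·12 = 54
  a_5 = 3·54 + -3·30 = 72
  a_6 = 3·72 + -3·54 = 54
  a_7 = 3·54 + -3·72 = -54
  a_8 = 3·-54 + -3·54 = -324
  a_9 = 3·-324 + -3·-54 = -810
  a_10 = 3·-810 + -3·-324 = -1458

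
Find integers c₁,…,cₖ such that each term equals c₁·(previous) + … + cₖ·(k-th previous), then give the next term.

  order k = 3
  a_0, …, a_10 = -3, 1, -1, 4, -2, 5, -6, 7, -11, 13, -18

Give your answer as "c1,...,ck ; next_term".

0,1,-1 ; 24

  a_3 = 0·-1 + 1·1 + -1·-3 = 4
  a_4 = 0·4 + 1·-1 + -1·1 = -2
  a_5 = 0·-2 + 1·4 + -1·-1 = 5
  a_6 = 0·5 + 1·-2 + -1·4 = -6
  a_7 = 0·-6 + 1·5 + -1·-2 = 7
  a_8 = 0·7 + 1·-6 + -1·5 = -11
  a_9 = 0·-11 + 1·7 + -1·-6 = 13
  a_10 = 0·13 + 1·-11 + -1·7 = -18
  a_11 = 0·-18 + 1·13 + -1·-11 = 24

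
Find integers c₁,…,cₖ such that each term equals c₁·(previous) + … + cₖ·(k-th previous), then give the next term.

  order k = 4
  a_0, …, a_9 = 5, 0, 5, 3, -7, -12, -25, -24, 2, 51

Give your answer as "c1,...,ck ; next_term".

1,0,-1,-2 ; 125

  a_4 = 1·3 + 0·5 + -1·0 + -2·5 = -7
  a_5 = 1·-7 + 0·3 + -1·5 + -2·0 = -12
  a_6 = 1·-12 + 0·-7 + -1·3 + -2·5 = -25
  a_7 = 1·-25 + 0·-12 + -1·-7 + -2·3 = -24
  a_8 = 1·-24 + 0·-25 + -1·-12 + -2·-7 = 2
  a_9 = 1·2 + 0·-24 + -1·-25 + -2·-12 = 51
  a_10 = 1·51 + 0·2 + -1·-24 + -2·-25 = 125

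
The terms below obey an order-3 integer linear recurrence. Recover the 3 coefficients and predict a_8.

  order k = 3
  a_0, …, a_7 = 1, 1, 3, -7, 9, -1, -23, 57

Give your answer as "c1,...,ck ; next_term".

-2,-2,1 ; -69

  a_3 = -2·3 + -2·1 + 1·1 = -7
  a_4 = -2·-7 + -2·3 + 1·1 = 9
  a_5 = -2·9 + -2·-7 + 1·3 = -1
  a_6 = -2·-1 + -2·9 + 1·-7 = -23
  a_7 = -2·-23 + -2·-1 + 1·9 = 57
  a_8 = -2·57 + -2·-23 + 1·-1 = -69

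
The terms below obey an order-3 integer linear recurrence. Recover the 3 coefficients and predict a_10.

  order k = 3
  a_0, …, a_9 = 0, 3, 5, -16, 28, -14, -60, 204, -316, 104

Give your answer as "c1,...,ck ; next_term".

-2,-2,2 ; 832

  a_3 = -2·5 + -2·3 + 2·0 = -16
  a_4 = -2·-16 + -2·5 + 2·3 = 28
  a_5 = -2·28 + -2·-16 + 2·5 = -14
  a_6 = -2·-14 + -2·28 + 2·-16 = -60
  a_7 = -2·-60 + -2·-14 + 2·28 = 204
  a_8 = -2·204 + -2·-60 + 2·-14 = -316
  a_9 = -2·-316 + -2·204 + 2·-60 = 104
  a_10 = -2·104 + -2·-316 + 2·204 = 832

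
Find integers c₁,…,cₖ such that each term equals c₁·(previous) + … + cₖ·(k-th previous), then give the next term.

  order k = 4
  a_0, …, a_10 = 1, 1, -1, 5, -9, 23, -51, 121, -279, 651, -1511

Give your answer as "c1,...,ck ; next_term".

  a_4 = -2·5 + 1·-1 + 1·1 + 1·1 = -9
  a_5 = -2·-9 + 1·5 + 1·-1 + 1·1 = 23
  a_6 = -2·23 + 1·-9 + 1·5 + 1·-1 = -51
  a_7 = -2·-51 + 1·23 + 1·-9 + 1·5 = 121
  a_8 = -2·121 + 1·-51 + 1·23 + 1·-9 = -279
  a_9 = -2·-279 + 1·121 + 1·-51 + 1·23 = 651
  a_10 = -2·651 + 1·-279 + 1·121 + 1·-51 = -1511
  a_11 = -2·-1511 + 1·651 + 1·-279 + 1·121 = 3515

-2,1,1,1 ; 3515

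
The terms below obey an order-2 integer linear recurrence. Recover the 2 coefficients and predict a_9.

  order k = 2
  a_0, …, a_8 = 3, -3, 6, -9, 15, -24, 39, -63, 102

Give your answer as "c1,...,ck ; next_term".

-1,1 ; -165

  a_2 = -1·-3 + 1·3 = 6
  a_3 = -1·6 + 1·-3 = -9
  a_4 = -1·-9 + 1·6 = 15
  a_5 = -1·15 + 1·-9 = -24
  a_6 = -1·-24 + 1·15 = 39
  a_7 = -1·39 + 1·-24 = -63
  a_8 = -1·-63 + 1·39 = 102
  a_9 = -1·102 + 1·-63 = -165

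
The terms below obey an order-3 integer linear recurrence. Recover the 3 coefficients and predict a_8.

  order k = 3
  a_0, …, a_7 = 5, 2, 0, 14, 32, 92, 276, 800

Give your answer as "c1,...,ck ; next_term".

  a_3 = 2·0 + 2·2 + 2·5 = 14
  a_4 = 2·14 + 2·0 + 2·2 = 32
  a_5 = 2·32 + 2·14 + 2·0 = 92
  a_6 = 2·92 + 2·32 + 2·14 = 276
  a_7 = 2·276 + 2·92 + 2·32 = 800
  a_8 = 2·800 + 2·276 + 2·92 = 2336

2,2,2 ; 2336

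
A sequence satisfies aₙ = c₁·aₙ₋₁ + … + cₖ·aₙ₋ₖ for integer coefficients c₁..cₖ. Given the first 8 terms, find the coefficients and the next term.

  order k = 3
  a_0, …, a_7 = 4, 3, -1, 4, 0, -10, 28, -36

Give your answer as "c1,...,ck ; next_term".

-2,-2,2 ; -4

  a_3 = -2·-1 + -2·3 + 2·4 = 4
  a_4 = -2·4 + -2·-1 + 2·3 = 0
  a_5 = -2·0 + -2·4 + 2·-1 = -10
  a_6 = -2·-10 + -2·0 + 2·4 = 28
  a_7 = -2·28 + -2·-10 + 2·0 = -36
  a_8 = -2·-36 + -2·28 + 2·-10 = -4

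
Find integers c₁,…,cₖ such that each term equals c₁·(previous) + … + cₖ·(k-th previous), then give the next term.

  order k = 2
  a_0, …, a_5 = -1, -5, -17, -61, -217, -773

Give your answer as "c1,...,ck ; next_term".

  a_2 = 3·-5 + 2·-1 = -17
  a_3 = 3·-17 + 2·-5 = -61
  a_4 = 3·-61 + 2·-17 = -217
  a_5 = 3·-217 + 2·-61 = -773
  a_6 = 3·-773 + 2·-217 = -2753

3,2 ; -2753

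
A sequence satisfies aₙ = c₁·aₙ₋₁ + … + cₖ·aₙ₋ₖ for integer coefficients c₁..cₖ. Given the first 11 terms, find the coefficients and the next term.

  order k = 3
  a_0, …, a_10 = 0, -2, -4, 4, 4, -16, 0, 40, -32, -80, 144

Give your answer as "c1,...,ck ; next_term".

  a_3 = 0·-4 + -2·-2 + 2·0 = 4
  a_4 = 0·4 + -2·-4 + 2·-2 = 4
  a_5 = 0·4 + -2·4 + 2·-4 = -16
  a_6 = 0·-16 + -2·4 + 2·4 = 0
  a_7 = 0·0 + -2·-16 + 2·4 = 40
  a_8 = 0·40 + -2·0 + 2·-16 = -32
  a_9 = 0·-32 + -2·40 + 2·0 = -80
  a_10 = 0·-80 + -2·-32 + 2·40 = 144
  a_11 = 0·144 + -2·-80 + 2·-32 = 96

0,-2,2 ; 96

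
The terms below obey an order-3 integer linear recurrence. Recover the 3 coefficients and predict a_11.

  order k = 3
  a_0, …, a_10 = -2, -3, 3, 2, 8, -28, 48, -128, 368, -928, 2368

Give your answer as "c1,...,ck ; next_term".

-2,0,-4 ; -6208

  a_3 = -2·3 + 0·-3 + -4·-2 = 2
  a_4 = -2·2 + 0·3 + -4·-3 = 8
  a_5 = -2·8 + 0·2 + -4·3 = -28
  a_6 = -2·-28 + 0·8 + -4·2 = 48
  a_7 = -2·48 + 0·-28 + -4·8 = -128
  a_8 = -2·-128 + 0·48 + -4·-28 = 368
  a_9 = -2·368 + 0·-128 + -4·48 = -928
  a_10 = -2·-928 + 0·368 + -4·-128 = 2368
  a_11 = -2·2368 + 0·-928 + -4·368 = -6208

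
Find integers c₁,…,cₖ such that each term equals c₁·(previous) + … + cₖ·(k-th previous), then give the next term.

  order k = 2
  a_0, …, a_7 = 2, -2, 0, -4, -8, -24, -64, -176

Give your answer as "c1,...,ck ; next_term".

  a_2 = 2·-2 + 2·2 = 0
  a_3 = 2·0 + 2·-2 = -4
  a_4 = 2·-4 + 2·0 = -8
  a_5 = 2·-8 + 2·-4 = -24
  a_6 = 2·-24 + 2·-8 = -64
  a_7 = 2·-64 + 2·-24 = -176
  a_8 = 2·-176 + 2·-64 = -480

2,2 ; -480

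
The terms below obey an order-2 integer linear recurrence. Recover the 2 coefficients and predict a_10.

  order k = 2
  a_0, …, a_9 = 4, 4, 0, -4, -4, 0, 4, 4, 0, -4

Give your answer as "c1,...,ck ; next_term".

1,-1 ; -4

  a_2 = 1·4 + -1·4 = 0
  a_3 = 1·0 + -1·4 = -4
  a_4 = 1·-4 + -1·0 = -4
  a_5 = 1·-4 + -1·-4 = 0
  a_6 = 1·0 + -1·-4 = 4
  a_7 = 1·4 + -1·0 = 4
  a_8 = 1·4 + -1·4 = 0
  a_9 = 1·0 + -1·4 = -4
  a_10 = 1·-4 + -1·0 = -4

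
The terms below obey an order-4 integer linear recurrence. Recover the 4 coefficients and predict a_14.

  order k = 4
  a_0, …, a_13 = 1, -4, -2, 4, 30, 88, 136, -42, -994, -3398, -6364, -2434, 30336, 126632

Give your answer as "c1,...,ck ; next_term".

  a_4 = 3·4 + -4·-2 + -3·-4 + -2·1 = 30
  a_5 = 3·30 + -4·4 + -3·-2 + -2·-4 = 88
  a_6 = 3·88 + -4·30 + -3·4 + -2·-2 = 136
  a_7 = 3·136 + -4·88 + -3·30 + -2·4 = -42
  a_8 = 3·-42 + -4·136 + -3·88 + -2·30 = -994
  a_9 = 3·-994 + -4·-42 + -3·136 + -2·88 = -3398
  a_10 = 3·-3398 + -4·-994 + -3·-42 + -2·136 = -6364
  a_11 = 3·-6364 + -4·-3398 + -3·-994 + -2·-42 = -2434
  a_12 = 3·-2434 + -4·-6364 + -3·-3398 + -2·-994 = 30336
  a_13 = 3·30336 + -4·-2434 + -3·-6364 + -2·-3398 = 126632
  a_14 = 3·126632 + -4·30336 + -3·-2434 + -2·-6364 = 278582

3,-4,-3,-2 ; 278582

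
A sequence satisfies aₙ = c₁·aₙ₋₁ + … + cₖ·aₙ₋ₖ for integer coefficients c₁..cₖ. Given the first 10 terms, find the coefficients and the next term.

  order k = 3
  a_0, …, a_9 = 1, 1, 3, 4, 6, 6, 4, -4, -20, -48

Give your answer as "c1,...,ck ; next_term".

  a_3 = 2·3 + 0·1 + -2·1 = 4
  a_4 = 2·4 + 0·3 + -2·1 = 6
  a_5 = 2·6 + 0·4 + -2·3 = 6
  a_6 = 2·6 + 0·6 + -2·4 = 4
  a_7 = 2·4 + 0·6 + -2·6 = -4
  a_8 = 2·-4 + 0·4 + -2·6 = -20
  a_9 = 2·-20 + 0·-4 + -2·4 = -48
  a_10 = 2·-48 + 0·-20 + -2·-4 = -88

2,0,-2 ; -88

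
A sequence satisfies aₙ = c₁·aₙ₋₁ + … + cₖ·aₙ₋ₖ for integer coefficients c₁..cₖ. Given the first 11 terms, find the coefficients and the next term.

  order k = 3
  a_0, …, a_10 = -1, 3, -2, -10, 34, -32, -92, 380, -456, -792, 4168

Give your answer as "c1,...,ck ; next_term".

-2,-4,2 ; -6080

  a_3 = -2·-2 + -4·3 + 2·-1 = -10
  a_4 = -2·-10 + -4·-2 + 2·3 = 34
  a_5 = -2·34 + -4·-10 + 2·-2 = -32
  a_6 = -2·-32 + -4·34 + 2·-10 = -92
  a_7 = -2·-92 + -4·-32 + 2·34 = 380
  a_8 = -2·380 + -4·-92 + 2·-32 = -456
  a_9 = -2·-456 + -4·380 + 2·-92 = -792
  a_10 = -2·-792 + -4·-456 + 2·380 = 4168
  a_11 = -2·4168 + -4·-792 + 2·-456 = -6080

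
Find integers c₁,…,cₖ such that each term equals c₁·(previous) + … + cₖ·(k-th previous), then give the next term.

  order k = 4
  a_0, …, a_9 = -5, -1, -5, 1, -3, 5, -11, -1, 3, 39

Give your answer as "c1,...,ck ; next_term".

  a_4 = 0·1 + -2·-5 + -2·-1 + 3·-5 = -3
  a_5 = 0·-3 + -2·1 + -2·-5 + 3·-1 = 5
  a_6 = 0·5 + -2·-3 + -2·1 + 3·-5 = -11
  a_7 = 0·-11 + -2·5 + -2·-3 + 3·1 = -1
  a_8 = 0·-1 + -2·-11 + -2·5 + 3·-3 = 3
  a_9 = 0·3 + -2·-1 + -2·-11 + 3·5 = 39
  a_10 = 0·39 + -2·3 + -2·-1 + 3·-11 = -37

0,-2,-2,3 ; -37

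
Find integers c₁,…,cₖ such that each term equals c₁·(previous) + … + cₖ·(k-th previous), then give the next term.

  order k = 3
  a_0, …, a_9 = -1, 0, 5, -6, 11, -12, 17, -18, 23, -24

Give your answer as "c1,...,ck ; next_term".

  a_3 = -1·5 + 1·0 + 1·-1 = -6
  a_4 = -1·-6 + 1·5 + 1·0 = 11
  a_5 = -1·11 + 1·-6 + 1·5 = -12
  a_6 = -1·-12 + 1·11 + 1·-6 = 17
  a_7 = -1·17 + 1·-12 + 1·11 = -18
  a_8 = -1·-18 + 1·17 + 1·-12 = 23
  a_9 = -1·23 + 1·-18 + 1·17 = -24
  a_10 = -1·-24 + 1·23 + 1·-18 = 29

-1,1,1 ; 29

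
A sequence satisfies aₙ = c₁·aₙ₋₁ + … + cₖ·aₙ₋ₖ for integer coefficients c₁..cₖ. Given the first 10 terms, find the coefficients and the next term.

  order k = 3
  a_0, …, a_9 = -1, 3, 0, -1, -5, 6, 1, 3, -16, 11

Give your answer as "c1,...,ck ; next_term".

-1,-1,-2 ; -1

  a_3 = -1·0 + -1·3 + -2·-1 = -1
  a_4 = -1·-1 + -1·0 + -2·3 = -5
  a_5 = -1·-5 + -1·-1 + -2·0 = 6
  a_6 = -1·6 + -1·-5 + -2·-1 = 1
  a_7 = -1·1 + -1·6 + -2·-5 = 3
  a_8 = -1·3 + -1·1 + -2·6 = -16
  a_9 = -1·-16 + -1·3 + -2·1 = 11
  a_10 = -1·11 + -1·-16 + -2·3 = -1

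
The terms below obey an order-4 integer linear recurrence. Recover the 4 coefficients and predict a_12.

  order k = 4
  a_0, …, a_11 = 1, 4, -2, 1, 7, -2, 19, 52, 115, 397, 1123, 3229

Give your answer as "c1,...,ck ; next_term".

2,2,3,-3 ; 9550

  a_4 = 2·1 + 2·-2 + 3·4 + -3·1 = 7
  a_5 = 2·7 + 2·1 + 3·-2 + -3·4 = -2
  a_6 = 2·-2 + 2·7 + 3·1 + -3·-2 = 19
  a_7 = 2·19 + 2·-2 + 3·7 + -3·1 = 52
  a_8 = 2·52 + 2·19 + 3·-2 + -3·7 = 115
  a_9 = 2·115 + 2·52 + 3·19 + -3·-2 = 397
  a_10 = 2·397 + 2·115 + 3·52 + -3·19 = 1123
  a_11 = 2·1123 + 2·397 + 3·115 + -3·52 = 3229
  a_12 = 2·3229 + 2·1123 + 3·397 + -3·115 = 9550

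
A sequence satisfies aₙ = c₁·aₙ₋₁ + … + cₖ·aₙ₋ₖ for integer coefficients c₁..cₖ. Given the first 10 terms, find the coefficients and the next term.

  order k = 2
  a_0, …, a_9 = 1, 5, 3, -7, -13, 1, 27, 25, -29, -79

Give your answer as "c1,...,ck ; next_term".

1,-2 ; -21

  a_2 = 1·5 + -2·1 = 3
  a_3 = 1·3 + -2·5 = -7
  a_4 = 1·-7 + -2·3 = -13
  a_5 = 1·-13 + -2·-7 = 1
  a_6 = 1·1 + -2·-13 = 27
  a_7 = 1·27 + -2·1 = 25
  a_8 = 1·25 + -2·27 = -29
  a_9 = 1·-29 + -2·25 = -79
  a_10 = 1·-79 + -2·-29 = -21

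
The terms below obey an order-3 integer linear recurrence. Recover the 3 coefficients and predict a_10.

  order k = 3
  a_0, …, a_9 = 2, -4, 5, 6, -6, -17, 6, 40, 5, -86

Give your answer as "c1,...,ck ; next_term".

  a_3 = 0·5 + -2·-4 + -1·2 = 6
  a_4 = 0·6 + -2·5 + -1·-4 = -6
  a_5 = 0·-6 + -2·6 + -1·5 = -17
  a_6 = 0·-17 + -2·-6 + -1·6 = 6
  a_7 = 0·6 + -2·-17 + -1·-6 = 40
  a_8 = 0·40 + -2·6 + -1·-17 = 5
  a_9 = 0·5 + -2·40 + -1·6 = -86
  a_10 = 0·-86 + -2·5 + -1·40 = -50

0,-2,-1 ; -50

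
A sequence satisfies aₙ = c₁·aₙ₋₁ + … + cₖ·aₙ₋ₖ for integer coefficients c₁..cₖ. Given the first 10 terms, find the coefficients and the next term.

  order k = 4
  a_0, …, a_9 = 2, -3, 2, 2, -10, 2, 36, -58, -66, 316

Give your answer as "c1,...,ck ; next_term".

  a_4 = -1·2 + -3·2 + 2·-3 + 2·2 = -10
  a_5 = -1·-10 + -3·2 + 2·2 + 2·-3 = 2
  a_6 = -1·2 + -3·-10 + 2·2 + 2·2 = 36
  a_7 = -1·36 + -3·2 + 2·-10 + 2·2 = -58
  a_8 = -1·-58 + -3·36 + 2·2 + 2·-10 = -66
  a_9 = -1·-66 + -3·-58 + 2·36 + 2·2 = 316
  a_10 = -1·316 + -3·-66 + 2·-58 + 2·36 = -162

-1,-3,2,2 ; -162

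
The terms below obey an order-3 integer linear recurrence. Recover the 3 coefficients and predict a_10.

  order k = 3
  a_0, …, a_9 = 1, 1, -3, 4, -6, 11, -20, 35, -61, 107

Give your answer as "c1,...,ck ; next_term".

-2,-1,-1 ; -188

  a_3 = -2·-3 + -1·1 + -1·1 = 4
  a_4 = -2·4 + -1·-3 + -1·1 = -6
  a_5 = -2·-6 + -1·4 + -1·-3 = 11
  a_6 = -2·11 + -1·-6 + -1·4 = -20
  a_7 = -2·-20 + -1·11 + -1·-6 = 35
  a_8 = -2·35 + -1·-20 + -1·11 = -61
  a_9 = -2·-61 + -1·35 + -1·-20 = 107
  a_10 = -2·107 + -1·-61 + -1·35 = -188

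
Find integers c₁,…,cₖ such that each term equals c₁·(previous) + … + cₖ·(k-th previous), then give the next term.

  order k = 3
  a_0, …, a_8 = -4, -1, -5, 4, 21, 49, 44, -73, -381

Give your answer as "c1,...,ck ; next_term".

  a_3 = 2·-5 + -2·-1 + -3·-4 = 4
  a_4 = 2·4 + -2·-5 + -3·-1 = 21
  a_5 = 2·21 + -2·4 + -3·-5 = 49
  a_6 = 2·49 + -2·21 + -3·4 = 44
  a_7 = 2·44 + -2·49 + -3·21 = -73
  a_8 = 2·-73 + -2·44 + -3·49 = -381
  a_9 = 2·-381 + -2·-73 + -3·44 = -748

2,-2,-3 ; -748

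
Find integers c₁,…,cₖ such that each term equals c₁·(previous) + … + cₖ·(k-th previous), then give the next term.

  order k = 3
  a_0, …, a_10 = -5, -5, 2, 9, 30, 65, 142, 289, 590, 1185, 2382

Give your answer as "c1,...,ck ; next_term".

2,1,-2 ; 4769

  a_3 = 2·2 + 1·-5 + -2·-5 = 9
  a_4 = 2·9 + 1·2 + -2·-5 = 30
  a_5 = 2·30 + 1·9 + -2·2 = 65
  a_6 = 2·65 + 1·30 + -2·9 = 142
  a_7 = 2·142 + 1·65 + -2·30 = 289
  a_8 = 2·289 + 1·142 + -2·65 = 590
  a_9 = 2·590 + 1·289 + -2·142 = 1185
  a_10 = 2·1185 + 1·590 + -2·289 = 2382
  a_11 = 2·2382 + 1·1185 + -2·590 = 4769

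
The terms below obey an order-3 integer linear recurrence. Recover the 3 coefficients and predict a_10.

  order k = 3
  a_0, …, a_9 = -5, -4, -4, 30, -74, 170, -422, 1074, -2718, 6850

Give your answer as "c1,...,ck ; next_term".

-3,-2,-2 ; -17262

  a_3 = -3·-4 + -2·-4 + -2·-5 = 30
  a_4 = -3·30 + -2·-4 + -2·-4 = -74
  a_5 = -3·-74 + -2·30 + -2·-4 = 170
  a_6 = -3·170 + -2·-74 + -2·30 = -422
  a_7 = -3·-422 + -2·170 + -2·-74 = 1074
  a_8 = -3·1074 + -2·-422 + -2·170 = -2718
  a_9 = -3·-2718 + -2·1074 + -2·-422 = 6850
  a_10 = -3·6850 + -2·-2718 + -2·1074 = -17262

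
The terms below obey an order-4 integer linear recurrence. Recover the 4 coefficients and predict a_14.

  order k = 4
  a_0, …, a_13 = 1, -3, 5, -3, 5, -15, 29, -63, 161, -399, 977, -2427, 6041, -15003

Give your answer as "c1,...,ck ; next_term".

  a_4 = -3·-3 + -2·5 + -3·-3 + -3·1 = 5
  a_5 = -3·5 + -2·-3 + -3·5 + -3·-3 = -15
  a_6 = -3·-15 + -2·5 + -3·-3 + -3·5 = 29
  a_7 = -3·29 + -2·-15 + -3·5 + -3·-3 = -63
  a_8 = -3·-63 + -2·29 + -3·-15 + -3·5 = 161
  a_9 = -3·161 + -2·-63 + -3·29 + -3·-15 = -399
  a_10 = -3·-399 + -2·161 + -3·-63 + -3·29 = 977
  a_11 = -3·977 + -2·-399 + -3·161 + -3·-63 = -2427
  a_12 = -3·-2427 + -2·977 + -3·-399 + -3·161 = 6041
  a_13 = -3·6041 + -2·-2427 + -3·977 + -3·-399 = -15003
  a_14 = -3·-15003 + -2·6041 + -3·-2427 + -3·977 = 37277

-3,-2,-3,-3 ; 37277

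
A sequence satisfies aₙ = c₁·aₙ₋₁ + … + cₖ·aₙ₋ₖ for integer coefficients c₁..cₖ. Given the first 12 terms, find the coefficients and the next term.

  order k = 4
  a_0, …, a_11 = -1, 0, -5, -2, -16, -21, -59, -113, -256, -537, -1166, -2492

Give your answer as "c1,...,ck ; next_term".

0,3,3,1 ; -5365

  a_4 = 0·-2 + 3·-5 + 3·0 + 1·-1 = -16
  a_5 = 0·-16 + 3·-2 + 3·-5 + 1·0 = -21
  a_6 = 0·-21 + 3·-16 + 3·-2 + 1·-5 = -59
  a_7 = 0·-59 + 3·-21 + 3·-16 + 1·-2 = -113
  a_8 = 0·-113 + 3·-59 + 3·-21 + 1·-16 = -256
  a_9 = 0·-256 + 3·-113 + 3·-59 + 1·-21 = -537
  a_10 = 0·-537 + 3·-256 + 3·-113 + 1·-59 = -1166
  a_11 = 0·-1166 + 3·-537 + 3·-256 + 1·-113 = -2492
  a_12 = 0·-2492 + 3·-1166 + 3·-537 + 1·-256 = -5365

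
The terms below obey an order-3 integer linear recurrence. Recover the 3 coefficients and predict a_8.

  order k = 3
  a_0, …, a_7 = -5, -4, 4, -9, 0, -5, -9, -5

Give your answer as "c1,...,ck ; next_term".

  a_3 = 0·4 + 1·-4 + 1·-5 = -9
  a_4 = 0·-9 + 1·4 + 1·-4 = 0
  a_5 = 0·0 + 1·-9 + 1·4 = -5
  a_6 = 0·-5 + 1·0 + 1·-9 = -9
  a_7 = 0·-9 + 1·-5 + 1·0 = -5
  a_8 = 0·-5 + 1·-9 + 1·-5 = -14

0,1,1 ; -14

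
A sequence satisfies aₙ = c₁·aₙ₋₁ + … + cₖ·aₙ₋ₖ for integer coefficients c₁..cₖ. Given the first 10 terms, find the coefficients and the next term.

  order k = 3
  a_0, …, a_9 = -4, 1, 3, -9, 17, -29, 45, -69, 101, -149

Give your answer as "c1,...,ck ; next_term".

  a_3 = -1·3 + 2·1 + 2·-4 = -9
  a_4 = -1·-9 + 2·3 + 2·1 = 17
  a_5 = -1·17 + 2·-9 + 2·3 = -29
  a_6 = -1·-29 + 2·17 + 2·-9 = 45
  a_7 = -1·45 + 2·-29 + 2·17 = -69
  a_8 = -1·-69 + 2·45 + 2·-29 = 101
  a_9 = -1·101 + 2·-69 + 2·45 = -149
  a_10 = -1·-149 + 2·101 + 2·-69 = 213

-1,2,2 ; 213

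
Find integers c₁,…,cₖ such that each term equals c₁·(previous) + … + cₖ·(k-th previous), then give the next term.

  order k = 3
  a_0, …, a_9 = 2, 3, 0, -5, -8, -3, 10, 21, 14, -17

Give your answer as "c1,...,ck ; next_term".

1,-1,-1 ; -52

  a_3 = 1·0 + -1·3 + -1·2 = -5
  a_4 = 1·-5 + -1·0 + -1·3 = -8
  a_5 = 1·-8 + -1·-5 + -1·0 = -3
  a_6 = 1·-3 + -1·-8 + -1·-5 = 10
  a_7 = 1·10 + -1·-3 + -1·-8 = 21
  a_8 = 1·21 + -1·10 + -1·-3 = 14
  a_9 = 1·14 + -1·21 + -1·10 = -17
  a_10 = 1·-17 + -1·14 + -1·21 = -52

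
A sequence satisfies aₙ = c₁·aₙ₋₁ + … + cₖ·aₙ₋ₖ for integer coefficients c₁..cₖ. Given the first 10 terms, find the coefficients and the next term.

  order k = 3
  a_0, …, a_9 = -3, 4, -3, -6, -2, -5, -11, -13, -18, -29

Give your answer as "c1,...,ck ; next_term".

1,0,1 ; -42

  a_3 = 1·-3 + 0·4 + 1·-3 = -6
  a_4 = 1·-6 + 0·-3 + 1·4 = -2
  a_5 = 1·-2 + 0·-6 + 1·-3 = -5
  a_6 = 1·-5 + 0·-2 + 1·-6 = -11
  a_7 = 1·-11 + 0·-5 + 1·-2 = -13
  a_8 = 1·-13 + 0·-11 + 1·-5 = -18
  a_9 = 1·-18 + 0·-13 + 1·-11 = -29
  a_10 = 1·-29 + 0·-18 + 1·-13 = -42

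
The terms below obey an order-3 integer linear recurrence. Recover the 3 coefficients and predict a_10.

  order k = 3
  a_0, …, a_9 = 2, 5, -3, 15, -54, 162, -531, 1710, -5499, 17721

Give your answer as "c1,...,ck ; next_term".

-2,3,-3 ; -57069

  a_3 = -2·-3 + 3·5 + -3·2 = 15
  a_4 = -2·15 + 3·-3 + -3·5 = -54
  a_5 = -2·-54 + 3·15 + -3·-3 = 162
  a_6 = -2·162 + 3·-54 + -3·15 = -531
  a_7 = -2·-531 + 3·162 + -3·-54 = 1710
  a_8 = -2·1710 + 3·-531 + -3·162 = -5499
  a_9 = -2·-5499 + 3·1710 + -3·-531 = 17721
  a_10 = -2·17721 + 3·-5499 + -3·1710 = -57069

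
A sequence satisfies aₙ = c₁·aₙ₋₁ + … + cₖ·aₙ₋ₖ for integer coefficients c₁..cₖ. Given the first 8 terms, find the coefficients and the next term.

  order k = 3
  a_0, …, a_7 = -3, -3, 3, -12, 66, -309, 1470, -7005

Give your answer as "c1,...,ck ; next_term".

  a_3 = -4·3 + 3·-3 + -3·-3 = -12
  a_4 = -4·-12 + 3·3 + -3·-3 = 66
  a_5 = -4·66 + 3·-12 + -3·3 = -309
  a_6 = -4·-309 + 3·66 + -3·-12 = 1470
  a_7 = -4·1470 + 3·-309 + -3·66 = -7005
  a_8 = -4·-7005 + 3·1470 + -3·-309 = 33357

-4,3,-3 ; 33357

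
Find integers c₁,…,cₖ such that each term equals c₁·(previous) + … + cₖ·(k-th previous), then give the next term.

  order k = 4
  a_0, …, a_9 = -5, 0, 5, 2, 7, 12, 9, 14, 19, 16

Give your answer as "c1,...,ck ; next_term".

  a_4 = 1·2 + 0·5 + 1·0 + -1·-5 = 7
  a_5 = 1·7 + 0·2 + 1·5 + -1·0 = 12
  a_6 = 1·12 + 0·7 + 1·2 + -1·5 = 9
  a_7 = 1·9 + 0·12 + 1·7 + -1·2 = 14
  a_8 = 1·14 + 0·9 + 1·12 + -1·7 = 19
  a_9 = 1·19 + 0·14 + 1·9 + -1·12 = 16
  a_10 = 1·16 + 0·19 + 1·14 + -1·9 = 21

1,0,1,-1 ; 21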